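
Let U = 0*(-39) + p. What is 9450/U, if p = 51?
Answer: 3150/17 ≈ 185.29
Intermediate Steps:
U = 51 (U = 0*(-39) + 51 = 0 + 51 = 51)
9450/U = 9450/51 = 9450*(1/51) = 3150/17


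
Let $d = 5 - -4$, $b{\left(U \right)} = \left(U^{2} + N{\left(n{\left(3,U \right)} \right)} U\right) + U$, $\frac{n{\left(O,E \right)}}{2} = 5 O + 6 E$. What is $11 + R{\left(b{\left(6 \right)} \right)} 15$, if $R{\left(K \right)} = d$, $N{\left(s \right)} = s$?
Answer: $146$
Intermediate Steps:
$n{\left(O,E \right)} = 10 O + 12 E$ ($n{\left(O,E \right)} = 2 \left(5 O + 6 E\right) = 10 O + 12 E$)
$b{\left(U \right)} = U + U^{2} + U \left(30 + 12 U\right)$ ($b{\left(U \right)} = \left(U^{2} + \left(10 \cdot 3 + 12 U\right) U\right) + U = \left(U^{2} + \left(30 + 12 U\right) U\right) + U = \left(U^{2} + U \left(30 + 12 U\right)\right) + U = U + U^{2} + U \left(30 + 12 U\right)$)
$d = 9$ ($d = 5 + 4 = 9$)
$R{\left(K \right)} = 9$
$11 + R{\left(b{\left(6 \right)} \right)} 15 = 11 + 9 \cdot 15 = 11 + 135 = 146$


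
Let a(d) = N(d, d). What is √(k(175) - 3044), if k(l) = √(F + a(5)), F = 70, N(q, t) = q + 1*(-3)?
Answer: √(-3044 + 6*√2) ≈ 55.096*I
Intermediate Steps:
N(q, t) = -3 + q (N(q, t) = q - 3 = -3 + q)
a(d) = -3 + d
k(l) = 6*√2 (k(l) = √(70 + (-3 + 5)) = √(70 + 2) = √72 = 6*√2)
√(k(175) - 3044) = √(6*√2 - 3044) = √(-3044 + 6*√2)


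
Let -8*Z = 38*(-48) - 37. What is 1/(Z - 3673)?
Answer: -8/27523 ≈ -0.00029067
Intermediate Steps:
Z = 1861/8 (Z = -(38*(-48) - 37)/8 = -(-1824 - 37)/8 = -1/8*(-1861) = 1861/8 ≈ 232.63)
1/(Z - 3673) = 1/(1861/8 - 3673) = 1/(-27523/8) = -8/27523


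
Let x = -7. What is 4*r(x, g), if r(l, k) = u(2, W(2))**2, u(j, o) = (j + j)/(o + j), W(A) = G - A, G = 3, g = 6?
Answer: 64/9 ≈ 7.1111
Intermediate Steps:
W(A) = 3 - A
u(j, o) = 2*j/(j + o) (u(j, o) = (2*j)/(j + o) = 2*j/(j + o))
r(l, k) = 16/9 (r(l, k) = (2*2/(2 + (3 - 1*2)))**2 = (2*2/(2 + (3 - 2)))**2 = (2*2/(2 + 1))**2 = (2*2/3)**2 = (2*2*(1/3))**2 = (4/3)**2 = 16/9)
4*r(x, g) = 4*(16/9) = 64/9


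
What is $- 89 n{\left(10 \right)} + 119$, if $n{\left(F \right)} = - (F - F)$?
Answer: $119$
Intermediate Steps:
$n{\left(F \right)} = 0$ ($n{\left(F \right)} = \left(-1\right) 0 = 0$)
$- 89 n{\left(10 \right)} + 119 = \left(-89\right) 0 + 119 = 0 + 119 = 119$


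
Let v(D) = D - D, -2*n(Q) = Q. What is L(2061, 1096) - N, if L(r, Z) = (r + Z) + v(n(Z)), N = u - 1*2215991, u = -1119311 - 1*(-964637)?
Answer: 2373822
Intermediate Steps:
n(Q) = -Q/2
u = -154674 (u = -1119311 + 964637 = -154674)
v(D) = 0
N = -2370665 (N = -154674 - 1*2215991 = -154674 - 2215991 = -2370665)
L(r, Z) = Z + r (L(r, Z) = (r + Z) + 0 = (Z + r) + 0 = Z + r)
L(2061, 1096) - N = (1096 + 2061) - 1*(-2370665) = 3157 + 2370665 = 2373822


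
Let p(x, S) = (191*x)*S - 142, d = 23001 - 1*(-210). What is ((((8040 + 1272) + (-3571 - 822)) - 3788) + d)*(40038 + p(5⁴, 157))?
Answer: 457185869682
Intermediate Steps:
d = 23211 (d = 23001 + 210 = 23211)
p(x, S) = -142 + 191*S*x (p(x, S) = 191*S*x - 142 = -142 + 191*S*x)
((((8040 + 1272) + (-3571 - 822)) - 3788) + d)*(40038 + p(5⁴, 157)) = ((((8040 + 1272) + (-3571 - 822)) - 3788) + 23211)*(40038 + (-142 + 191*157*5⁴)) = (((9312 - 4393) - 3788) + 23211)*(40038 + (-142 + 191*157*625)) = ((4919 - 3788) + 23211)*(40038 + (-142 + 18741875)) = (1131 + 23211)*(40038 + 18741733) = 24342*18781771 = 457185869682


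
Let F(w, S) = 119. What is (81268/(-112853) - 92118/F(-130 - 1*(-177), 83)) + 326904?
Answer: 4379754092782/13429507 ≈ 3.2613e+5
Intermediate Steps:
(81268/(-112853) - 92118/F(-130 - 1*(-177), 83)) + 326904 = (81268/(-112853) - 92118/119) + 326904 = (81268*(-1/112853) - 92118*1/119) + 326904 = (-81268/112853 - 92118/119) + 326904 = -10405463546/13429507 + 326904 = 4379754092782/13429507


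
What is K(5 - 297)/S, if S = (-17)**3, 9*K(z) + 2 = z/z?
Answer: 1/44217 ≈ 2.2616e-5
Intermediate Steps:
K(z) = -1/9 (K(z) = -2/9 + (z/z)/9 = -2/9 + (1/9)*1 = -2/9 + 1/9 = -1/9)
S = -4913
K(5 - 297)/S = -1/9/(-4913) = -1/9*(-1/4913) = 1/44217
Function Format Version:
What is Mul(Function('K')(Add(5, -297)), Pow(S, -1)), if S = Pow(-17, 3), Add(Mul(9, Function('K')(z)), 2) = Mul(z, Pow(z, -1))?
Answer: Rational(1, 44217) ≈ 2.2616e-5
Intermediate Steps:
Function('K')(z) = Rational(-1, 9) (Function('K')(z) = Add(Rational(-2, 9), Mul(Rational(1, 9), Mul(z, Pow(z, -1)))) = Add(Rational(-2, 9), Mul(Rational(1, 9), 1)) = Add(Rational(-2, 9), Rational(1, 9)) = Rational(-1, 9))
S = -4913
Mul(Function('K')(Add(5, -297)), Pow(S, -1)) = Mul(Rational(-1, 9), Pow(-4913, -1)) = Mul(Rational(-1, 9), Rational(-1, 4913)) = Rational(1, 44217)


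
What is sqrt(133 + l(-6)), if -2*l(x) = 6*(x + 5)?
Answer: 2*sqrt(34) ≈ 11.662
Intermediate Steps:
l(x) = -15 - 3*x (l(x) = -3*(x + 5) = -3*(5 + x) = -(30 + 6*x)/2 = -15 - 3*x)
sqrt(133 + l(-6)) = sqrt(133 + (-15 - 3*(-6))) = sqrt(133 + (-15 + 18)) = sqrt(133 + 3) = sqrt(136) = 2*sqrt(34)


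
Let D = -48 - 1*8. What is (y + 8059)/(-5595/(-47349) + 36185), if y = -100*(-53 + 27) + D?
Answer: 167347149/571109720 ≈ 0.29302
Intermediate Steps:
D = -56 (D = -48 - 8 = -56)
y = 2544 (y = -100*(-53 + 27) - 56 = -100*(-26) - 56 = 2600 - 56 = 2544)
(y + 8059)/(-5595/(-47349) + 36185) = (2544 + 8059)/(-5595/(-47349) + 36185) = 10603/(-5595*(-1/47349) + 36185) = 10603/(1865/15783 + 36185) = 10603/(571109720/15783) = 10603*(15783/571109720) = 167347149/571109720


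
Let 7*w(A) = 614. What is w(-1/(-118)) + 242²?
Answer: 410562/7 ≈ 58652.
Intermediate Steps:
w(A) = 614/7 (w(A) = (⅐)*614 = 614/7)
w(-1/(-118)) + 242² = 614/7 + 242² = 614/7 + 58564 = 410562/7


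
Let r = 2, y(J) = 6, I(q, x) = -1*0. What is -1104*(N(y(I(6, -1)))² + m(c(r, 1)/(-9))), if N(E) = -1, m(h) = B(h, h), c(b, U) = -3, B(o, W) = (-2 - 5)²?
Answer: -55200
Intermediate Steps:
B(o, W) = 49 (B(o, W) = (-7)² = 49)
I(q, x) = 0
m(h) = 49
-1104*(N(y(I(6, -1)))² + m(c(r, 1)/(-9))) = -1104*((-1)² + 49) = -1104*(1 + 49) = -1104*50 = -55200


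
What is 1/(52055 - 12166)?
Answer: 1/39889 ≈ 2.5070e-5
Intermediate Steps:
1/(52055 - 12166) = 1/39889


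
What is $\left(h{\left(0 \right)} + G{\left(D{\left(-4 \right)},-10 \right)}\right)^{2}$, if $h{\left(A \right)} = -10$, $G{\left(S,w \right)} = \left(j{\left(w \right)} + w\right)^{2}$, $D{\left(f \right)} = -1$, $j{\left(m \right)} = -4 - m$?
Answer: $36$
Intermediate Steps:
$G{\left(S,w \right)} = 16$ ($G{\left(S,w \right)} = \left(\left(-4 - w\right) + w\right)^{2} = \left(-4\right)^{2} = 16$)
$\left(h{\left(0 \right)} + G{\left(D{\left(-4 \right)},-10 \right)}\right)^{2} = \left(-10 + 16\right)^{2} = 6^{2} = 36$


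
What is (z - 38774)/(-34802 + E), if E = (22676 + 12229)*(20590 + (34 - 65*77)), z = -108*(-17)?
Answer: -3358/49558763 ≈ -6.7758e-5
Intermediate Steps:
z = 1836
E = 545181195 (E = 34905*(20590 + (34 - 5005)) = 34905*(20590 - 4971) = 34905*15619 = 545181195)
(z - 38774)/(-34802 + E) = (1836 - 38774)/(-34802 + 545181195) = -36938/545146393 = -36938*1/545146393 = -3358/49558763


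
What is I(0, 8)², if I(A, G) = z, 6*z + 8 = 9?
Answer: 1/36 ≈ 0.027778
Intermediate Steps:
z = ⅙ (z = -4/3 + (⅙)*9 = -4/3 + 3/2 = ⅙ ≈ 0.16667)
I(A, G) = ⅙
I(0, 8)² = (⅙)² = 1/36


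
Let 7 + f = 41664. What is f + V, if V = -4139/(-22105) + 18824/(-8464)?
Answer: 974188374127/23387090 ≈ 41655.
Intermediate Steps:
f = 41657 (f = -7 + 41664 = 41657)
V = -47634003/23387090 (V = -4139*(-1/22105) + 18824*(-1/8464) = 4139/22105 - 2353/1058 = -47634003/23387090 ≈ -2.0368)
f + V = 41657 - 47634003/23387090 = 974188374127/23387090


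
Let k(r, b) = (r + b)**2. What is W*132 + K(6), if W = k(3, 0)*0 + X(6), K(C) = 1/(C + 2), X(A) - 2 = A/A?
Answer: 3169/8 ≈ 396.13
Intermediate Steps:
k(r, b) = (b + r)**2
X(A) = 3 (X(A) = 2 + A/A = 2 + 1 = 3)
K(C) = 1/(2 + C)
W = 3 (W = (0 + 3)**2*0 + 3 = 3**2*0 + 3 = 9*0 + 3 = 0 + 3 = 3)
W*132 + K(6) = 3*132 + 1/(2 + 6) = 396 + 1/8 = 3169/8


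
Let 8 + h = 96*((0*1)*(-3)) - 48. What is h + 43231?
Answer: 43175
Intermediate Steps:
h = -56 (h = -8 + (96*((0*1)*(-3)) - 48) = -8 + (96*(0*(-3)) - 48) = -8 + (96*0 - 48) = -8 + (0 - 48) = -8 - 48 = -56)
h + 43231 = -56 + 43231 = 43175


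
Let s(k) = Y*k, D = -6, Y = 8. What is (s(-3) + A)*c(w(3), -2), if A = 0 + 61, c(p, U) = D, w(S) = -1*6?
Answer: -222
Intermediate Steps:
w(S) = -6
c(p, U) = -6
s(k) = 8*k
A = 61
(s(-3) + A)*c(w(3), -2) = (8*(-3) + 61)*(-6) = (-24 + 61)*(-6) = 37*(-6) = -222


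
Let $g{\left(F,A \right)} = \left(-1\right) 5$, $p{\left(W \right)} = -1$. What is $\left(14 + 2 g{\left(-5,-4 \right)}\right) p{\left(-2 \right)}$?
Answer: $-4$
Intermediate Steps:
$g{\left(F,A \right)} = -5$
$\left(14 + 2 g{\left(-5,-4 \right)}\right) p{\left(-2 \right)} = \left(14 + 2 \left(-5\right)\right) \left(-1\right) = \left(14 - 10\right) \left(-1\right) = 4 \left(-1\right) = -4$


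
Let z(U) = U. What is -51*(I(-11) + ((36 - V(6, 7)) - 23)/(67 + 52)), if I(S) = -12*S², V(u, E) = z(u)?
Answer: 74049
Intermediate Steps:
V(u, E) = u
-51*(I(-11) + ((36 - V(6, 7)) - 23)/(67 + 52)) = -51*(-12*(-11)² + ((36 - 1*6) - 23)/(67 + 52)) = -51*(-12*121 + ((36 - 6) - 23)/119) = -51*(-1452 + (30 - 23)*(1/119)) = -51*(-1452 + 7*(1/119)) = -51*(-1452 + 1/17) = -51*(-24683/17) = 74049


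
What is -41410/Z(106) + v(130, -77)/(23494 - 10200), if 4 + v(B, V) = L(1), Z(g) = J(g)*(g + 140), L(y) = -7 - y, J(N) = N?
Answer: -3358643/2113746 ≈ -1.5890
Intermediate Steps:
Z(g) = g*(140 + g) (Z(g) = g*(g + 140) = g*(140 + g))
v(B, V) = -12 (v(B, V) = -4 + (-7 - 1*1) = -4 + (-7 - 1) = -4 - 8 = -12)
-41410/Z(106) + v(130, -77)/(23494 - 10200) = -41410*1/(106*(140 + 106)) - 12/(23494 - 10200) = -41410/(106*246) - 12/13294 = -41410/26076 - 12*1/13294 = -41410*1/26076 - 6/6647 = -505/318 - 6/6647 = -3358643/2113746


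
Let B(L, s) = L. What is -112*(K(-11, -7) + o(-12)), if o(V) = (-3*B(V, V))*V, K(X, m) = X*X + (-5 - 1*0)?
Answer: 35392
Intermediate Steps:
K(X, m) = -5 + X**2 (K(X, m) = X**2 + (-5 + 0) = X**2 - 5 = -5 + X**2)
o(V) = -3*V**2 (o(V) = (-3*V)*V = -3*V**2)
-112*(K(-11, -7) + o(-12)) = -112*((-5 + (-11)**2) - 3*(-12)**2) = -112*((-5 + 121) - 3*144) = -112*(116 - 432) = -112*(-316) = 35392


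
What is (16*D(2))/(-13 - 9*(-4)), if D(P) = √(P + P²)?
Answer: 16*√6/23 ≈ 1.7040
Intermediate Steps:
(16*D(2))/(-13 - 9*(-4)) = (16*√(2*(1 + 2)))/(-13 - 9*(-4)) = (16*√(2*3))/(-13 + 36) = (16*√6)/23 = (16*√6)*(1/23) = 16*√6/23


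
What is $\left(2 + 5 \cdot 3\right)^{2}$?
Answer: $289$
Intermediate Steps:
$\left(2 + 5 \cdot 3\right)^{2} = \left(2 + 15\right)^{2} = 17^{2} = 289$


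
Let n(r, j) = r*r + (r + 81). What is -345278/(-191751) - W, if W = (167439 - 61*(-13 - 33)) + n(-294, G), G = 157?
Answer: -49177650190/191751 ≈ -2.5647e+5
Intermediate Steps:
n(r, j) = 81 + r + r² (n(r, j) = r² + (81 + r) = 81 + r + r²)
W = 256468 (W = (167439 - 61*(-13 - 33)) + (81 - 294 + (-294)²) = (167439 - 61*(-46)) + (81 - 294 + 86436) = (167439 + 2806) + 86223 = 170245 + 86223 = 256468)
-345278/(-191751) - W = -345278/(-191751) - 1*256468 = -345278*(-1/191751) - 256468 = 345278/191751 - 256468 = -49177650190/191751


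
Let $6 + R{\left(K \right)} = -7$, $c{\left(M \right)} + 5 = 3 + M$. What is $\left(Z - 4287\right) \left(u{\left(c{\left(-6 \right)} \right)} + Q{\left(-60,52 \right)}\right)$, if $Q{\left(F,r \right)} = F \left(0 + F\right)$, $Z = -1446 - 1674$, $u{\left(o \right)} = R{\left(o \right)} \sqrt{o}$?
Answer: $-26665200 + 192582 i \sqrt{2} \approx -2.6665 \cdot 10^{7} + 2.7235 \cdot 10^{5} i$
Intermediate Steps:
$c{\left(M \right)} = -2 + M$ ($c{\left(M \right)} = -5 + \left(3 + M\right) = -2 + M$)
$R{\left(K \right)} = -13$ ($R{\left(K \right)} = -6 - 7 = -13$)
$u{\left(o \right)} = - 13 \sqrt{o}$
$Z = -3120$
$Q{\left(F,r \right)} = F^{2}$ ($Q{\left(F,r \right)} = F F = F^{2}$)
$\left(Z - 4287\right) \left(u{\left(c{\left(-6 \right)} \right)} + Q{\left(-60,52 \right)}\right) = \left(-3120 - 4287\right) \left(- 13 \sqrt{-2 - 6} + \left(-60\right)^{2}\right) = - 7407 \left(- 13 \sqrt{-8} + 3600\right) = - 7407 \left(- 13 \cdot 2 i \sqrt{2} + 3600\right) = - 7407 \left(- 26 i \sqrt{2} + 3600\right) = - 7407 \left(3600 - 26 i \sqrt{2}\right) = -26665200 + 192582 i \sqrt{2}$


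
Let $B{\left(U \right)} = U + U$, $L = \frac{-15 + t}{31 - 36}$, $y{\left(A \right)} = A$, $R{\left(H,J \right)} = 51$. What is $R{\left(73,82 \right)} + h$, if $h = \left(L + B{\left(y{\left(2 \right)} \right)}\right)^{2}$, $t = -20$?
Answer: $172$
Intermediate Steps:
$L = 7$ ($L = \frac{-15 - 20}{31 - 36} = - \frac{35}{-5} = \left(-35\right) \left(- \frac{1}{5}\right) = 7$)
$B{\left(U \right)} = 2 U$
$h = 121$ ($h = \left(7 + 2 \cdot 2\right)^{2} = \left(7 + 4\right)^{2} = 11^{2} = 121$)
$R{\left(73,82 \right)} + h = 51 + 121 = 172$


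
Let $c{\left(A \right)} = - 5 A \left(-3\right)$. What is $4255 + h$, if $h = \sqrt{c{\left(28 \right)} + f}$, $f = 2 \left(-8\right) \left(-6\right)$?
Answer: $4255 + 2 \sqrt{129} \approx 4277.7$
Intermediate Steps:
$c{\left(A \right)} = 15 A$
$f = 96$ ($f = \left(-16\right) \left(-6\right) = 96$)
$h = 2 \sqrt{129}$ ($h = \sqrt{15 \cdot 28 + 96} = \sqrt{420 + 96} = \sqrt{516} = 2 \sqrt{129} \approx 22.716$)
$4255 + h = 4255 + 2 \sqrt{129}$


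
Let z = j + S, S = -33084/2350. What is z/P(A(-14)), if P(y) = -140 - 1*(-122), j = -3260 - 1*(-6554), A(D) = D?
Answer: -214106/1175 ≈ -182.22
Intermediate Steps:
j = 3294 (j = -3260 + 6554 = 3294)
S = -16542/1175 (S = -33084*1/2350 = -16542/1175 ≈ -14.078)
P(y) = -18 (P(y) = -140 + 122 = -18)
z = 3853908/1175 (z = 3294 - 16542/1175 = 3853908/1175 ≈ 3279.9)
z/P(A(-14)) = (3853908/1175)/(-18) = (3853908/1175)*(-1/18) = -214106/1175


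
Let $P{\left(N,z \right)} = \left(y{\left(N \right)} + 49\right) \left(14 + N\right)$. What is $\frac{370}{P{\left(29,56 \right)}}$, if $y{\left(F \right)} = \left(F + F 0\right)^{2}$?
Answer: $\frac{37}{3827} \approx 0.0096681$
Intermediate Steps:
$y{\left(F \right)} = F^{2}$ ($y{\left(F \right)} = \left(F + 0\right)^{2} = F^{2}$)
$P{\left(N,z \right)} = \left(14 + N\right) \left(49 + N^{2}\right)$ ($P{\left(N,z \right)} = \left(N^{2} + 49\right) \left(14 + N\right) = \left(49 + N^{2}\right) \left(14 + N\right) = \left(14 + N\right) \left(49 + N^{2}\right)$)
$\frac{370}{P{\left(29,56 \right)}} = \frac{370}{686 + 29^{3} + 14 \cdot 29^{2} + 49 \cdot 29} = \frac{370}{686 + 24389 + 14 \cdot 841 + 1421} = \frac{370}{686 + 24389 + 11774 + 1421} = \frac{370}{38270} = 370 \cdot \frac{1}{38270} = \frac{37}{3827}$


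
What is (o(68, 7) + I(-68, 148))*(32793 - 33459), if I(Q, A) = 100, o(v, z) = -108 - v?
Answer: 50616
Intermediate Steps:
(o(68, 7) + I(-68, 148))*(32793 - 33459) = ((-108 - 1*68) + 100)*(32793 - 33459) = ((-108 - 68) + 100)*(-666) = (-176 + 100)*(-666) = -76*(-666) = 50616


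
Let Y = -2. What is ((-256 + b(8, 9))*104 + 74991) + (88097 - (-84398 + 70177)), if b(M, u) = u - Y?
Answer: 151829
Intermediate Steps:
b(M, u) = 2 + u (b(M, u) = u - 1*(-2) = u + 2 = 2 + u)
((-256 + b(8, 9))*104 + 74991) + (88097 - (-84398 + 70177)) = ((-256 + (2 + 9))*104 + 74991) + (88097 - (-84398 + 70177)) = ((-256 + 11)*104 + 74991) + (88097 - 1*(-14221)) = (-245*104 + 74991) + (88097 + 14221) = (-25480 + 74991) + 102318 = 49511 + 102318 = 151829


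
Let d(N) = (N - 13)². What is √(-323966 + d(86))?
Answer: I*√318637 ≈ 564.48*I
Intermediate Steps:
d(N) = (-13 + N)²
√(-323966 + d(86)) = √(-323966 + (-13 + 86)²) = √(-323966 + 73²) = √(-323966 + 5329) = √(-318637) = I*√318637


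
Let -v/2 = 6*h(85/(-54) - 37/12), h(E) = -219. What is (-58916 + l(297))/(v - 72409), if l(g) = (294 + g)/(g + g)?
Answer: 11665171/13816638 ≈ 0.84428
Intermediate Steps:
l(g) = (294 + g)/(2*g) (l(g) = (294 + g)/((2*g)) = (294 + g)*(1/(2*g)) = (294 + g)/(2*g))
v = 2628 (v = -12*(-219) = -2*(-1314) = 2628)
(-58916 + l(297))/(v - 72409) = (-58916 + (½)*(294 + 297)/297)/(2628 - 72409) = (-58916 + (½)*(1/297)*591)/(-69781) = (-58916 + 197/198)*(-1/69781) = -11665171/198*(-1/69781) = 11665171/13816638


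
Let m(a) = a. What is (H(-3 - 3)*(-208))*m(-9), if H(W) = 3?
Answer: 5616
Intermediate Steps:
(H(-3 - 3)*(-208))*m(-9) = (3*(-208))*(-9) = -624*(-9) = 5616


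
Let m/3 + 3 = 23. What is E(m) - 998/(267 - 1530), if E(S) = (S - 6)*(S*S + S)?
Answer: 249620318/1263 ≈ 1.9764e+5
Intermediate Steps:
m = 60 (m = -9 + 3*23 = -9 + 69 = 60)
E(S) = (-6 + S)*(S + S²) (E(S) = (-6 + S)*(S² + S) = (-6 + S)*(S + S²))
E(m) - 998/(267 - 1530) = 60*(-6 + 60² - 5*60) - 998/(267 - 1530) = 60*(-6 + 3600 - 300) - 998/(-1263) = 60*3294 - 1/1263*(-998) = 197640 + 998/1263 = 249620318/1263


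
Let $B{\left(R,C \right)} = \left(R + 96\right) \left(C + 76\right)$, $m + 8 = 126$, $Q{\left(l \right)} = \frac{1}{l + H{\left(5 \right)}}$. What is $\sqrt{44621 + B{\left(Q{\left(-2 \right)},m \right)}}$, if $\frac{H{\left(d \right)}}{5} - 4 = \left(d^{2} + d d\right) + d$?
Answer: $\frac{\sqrt{5429576847}}{293} \approx 251.49$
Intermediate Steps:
$H{\left(d \right)} = 20 + 5 d + 10 d^{2}$ ($H{\left(d \right)} = 20 + 5 \left(\left(d^{2} + d d\right) + d\right) = 20 + 5 \left(\left(d^{2} + d^{2}\right) + d\right) = 20 + 5 \left(2 d^{2} + d\right) = 20 + 5 \left(d + 2 d^{2}\right) = 20 + \left(5 d + 10 d^{2}\right) = 20 + 5 d + 10 d^{2}$)
$Q{\left(l \right)} = \frac{1}{295 + l}$ ($Q{\left(l \right)} = \frac{1}{l + \left(20 + 5 \cdot 5 + 10 \cdot 5^{2}\right)} = \frac{1}{l + \left(20 + 25 + 10 \cdot 25\right)} = \frac{1}{l + \left(20 + 25 + 250\right)} = \frac{1}{l + 295} = \frac{1}{295 + l}$)
$m = 118$ ($m = -8 + 126 = 118$)
$B{\left(R,C \right)} = \left(76 + C\right) \left(96 + R\right)$ ($B{\left(R,C \right)} = \left(96 + R\right) \left(76 + C\right) = \left(76 + C\right) \left(96 + R\right)$)
$\sqrt{44621 + B{\left(Q{\left(-2 \right)},m \right)}} = \sqrt{44621 + \left(7296 + \frac{76}{295 - 2} + 96 \cdot 118 + \frac{118}{295 - 2}\right)} = \sqrt{44621 + \left(7296 + \frac{76}{293} + 11328 + \frac{118}{293}\right)} = \sqrt{44621 + \frac{5457026}{293}} = \sqrt{\frac{18530979}{293}} = \frac{\sqrt{5429576847}}{293}$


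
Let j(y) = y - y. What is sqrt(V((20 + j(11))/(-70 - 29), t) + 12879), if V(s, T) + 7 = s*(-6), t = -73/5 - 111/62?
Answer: 4*sqrt(876183)/33 ≈ 113.46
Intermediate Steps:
j(y) = 0
t = -5081/310 (t = -73*1/5 - 111*1/62 = -73/5 - 111/62 = -5081/310 ≈ -16.390)
V(s, T) = -7 - 6*s (V(s, T) = -7 + s*(-6) = -7 - 6*s)
sqrt(V((20 + j(11))/(-70 - 29), t) + 12879) = sqrt((-7 - 6*(20 + 0)/(-70 - 29)) + 12879) = sqrt((-7 - 120/(-99)) + 12879) = sqrt((-7 - 120*(-1)/99) + 12879) = sqrt((-7 - 6*(-20/99)) + 12879) = sqrt((-7 + 40/33) + 12879) = sqrt(-191/33 + 12879) = sqrt(424816/33) = 4*sqrt(876183)/33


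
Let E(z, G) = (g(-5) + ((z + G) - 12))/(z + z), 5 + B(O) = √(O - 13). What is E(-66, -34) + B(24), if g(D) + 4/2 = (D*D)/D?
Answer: -541/132 + √11 ≈ -0.78186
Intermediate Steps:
g(D) = -2 + D (g(D) = -2 + (D*D)/D = -2 + D²/D = -2 + D)
B(O) = -5 + √(-13 + O) (B(O) = -5 + √(O - 13) = -5 + √(-13 + O))
E(z, G) = (-19 + G + z)/(2*z) (E(z, G) = ((-2 - 5) + ((z + G) - 12))/(z + z) = (-7 + ((G + z) - 12))/((2*z)) = (-7 + (-12 + G + z))*(1/(2*z)) = (-19 + G + z)*(1/(2*z)) = (-19 + G + z)/(2*z))
E(-66, -34) + B(24) = (½)*(-19 - 34 - 66)/(-66) + (-5 + √(-13 + 24)) = (½)*(-1/66)*(-119) + (-5 + √11) = 119/132 + (-5 + √11) = -541/132 + √11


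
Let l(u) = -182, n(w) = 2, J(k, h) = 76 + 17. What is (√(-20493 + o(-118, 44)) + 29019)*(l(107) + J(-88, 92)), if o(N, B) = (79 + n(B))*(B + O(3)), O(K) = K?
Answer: -2582691 - 801*I*√206 ≈ -2.5827e+6 - 11497.0*I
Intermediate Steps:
J(k, h) = 93
o(N, B) = 243 + 81*B (o(N, B) = (79 + 2)*(B + 3) = 81*(3 + B) = 243 + 81*B)
(√(-20493 + o(-118, 44)) + 29019)*(l(107) + J(-88, 92)) = (√(-20493 + (243 + 81*44)) + 29019)*(-182 + 93) = (√(-20493 + (243 + 3564)) + 29019)*(-89) = (√(-20493 + 3807) + 29019)*(-89) = (√(-16686) + 29019)*(-89) = (9*I*√206 + 29019)*(-89) = (29019 + 9*I*√206)*(-89) = -2582691 - 801*I*√206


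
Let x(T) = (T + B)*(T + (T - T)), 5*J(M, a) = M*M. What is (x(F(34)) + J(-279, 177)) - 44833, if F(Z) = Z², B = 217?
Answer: 7789616/5 ≈ 1.5579e+6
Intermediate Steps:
J(M, a) = M²/5 (J(M, a) = (M*M)/5 = M²/5)
x(T) = T*(217 + T) (x(T) = (T + 217)*(T + (T - T)) = (217 + T)*(T + 0) = (217 + T)*T = T*(217 + T))
(x(F(34)) + J(-279, 177)) - 44833 = (34²*(217 + 34²) + (⅕)*(-279)²) - 44833 = (1156*(217 + 1156) + (⅕)*77841) - 44833 = (1156*1373 + 77841/5) - 44833 = (1587188 + 77841/5) - 44833 = 8013781/5 - 44833 = 7789616/5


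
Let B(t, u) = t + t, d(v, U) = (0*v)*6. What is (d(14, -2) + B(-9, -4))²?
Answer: 324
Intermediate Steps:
d(v, U) = 0 (d(v, U) = 0*6 = 0)
B(t, u) = 2*t
(d(14, -2) + B(-9, -4))² = (0 + 2*(-9))² = (0 - 18)² = (-18)² = 324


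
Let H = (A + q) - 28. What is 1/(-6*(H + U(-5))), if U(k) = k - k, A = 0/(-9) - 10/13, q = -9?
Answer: 13/2946 ≈ 0.0044128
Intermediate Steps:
A = -10/13 (A = 0*(-⅑) - 10*1/13 = 0 - 10/13 = -10/13 ≈ -0.76923)
H = -491/13 (H = (-10/13 - 9) - 28 = -127/13 - 28 = -491/13 ≈ -37.769)
U(k) = 0
1/(-6*(H + U(-5))) = 1/(-6*(-491/13 + 0)) = 1/(-6*(-491/13)) = 1/(2946/13) = 13/2946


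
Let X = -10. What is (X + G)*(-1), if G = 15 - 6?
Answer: 1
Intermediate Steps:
G = 9
(X + G)*(-1) = (-10 + 9)*(-1) = -1*(-1) = 1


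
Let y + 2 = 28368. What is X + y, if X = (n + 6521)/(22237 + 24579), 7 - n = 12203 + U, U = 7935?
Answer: 663984523/23408 ≈ 28366.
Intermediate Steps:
y = 28366 (y = -2 + 28368 = 28366)
n = -20131 (n = 7 - (12203 + 7935) = 7 - 1*20138 = 7 - 20138 = -20131)
X = -6805/23408 (X = (-20131 + 6521)/(22237 + 24579) = -13610/46816 = -13610*1/46816 = -6805/23408 ≈ -0.29071)
X + y = -6805/23408 + 28366 = 663984523/23408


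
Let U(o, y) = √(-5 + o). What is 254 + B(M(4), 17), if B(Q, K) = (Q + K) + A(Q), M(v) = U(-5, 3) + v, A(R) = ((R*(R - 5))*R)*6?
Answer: -241 - 11*I*√10 ≈ -241.0 - 34.785*I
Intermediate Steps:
A(R) = 6*R²*(-5 + R) (A(R) = ((R*(-5 + R))*R)*6 = (R²*(-5 + R))*6 = 6*R²*(-5 + R))
M(v) = v + I*√10 (M(v) = √(-5 - 5) + v = √(-10) + v = I*√10 + v = v + I*√10)
B(Q, K) = K + Q + 6*Q²*(-5 + Q) (B(Q, K) = (Q + K) + 6*Q²*(-5 + Q) = (K + Q) + 6*Q²*(-5 + Q) = K + Q + 6*Q²*(-5 + Q))
254 + B(M(4), 17) = 254 + (17 + (4 + I*√10) + 6*(4 + I*√10)²*(-5 + (4 + I*√10))) = 254 + (17 + (4 + I*√10) + 6*(4 + I*√10)²*(-1 + I*√10)) = 254 + (21 + I*√10 + 6*(4 + I*√10)²*(-1 + I*√10)) = 275 + I*√10 + 6*(4 + I*√10)²*(-1 + I*√10)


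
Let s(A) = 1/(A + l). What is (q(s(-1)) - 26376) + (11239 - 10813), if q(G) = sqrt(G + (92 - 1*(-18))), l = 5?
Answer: -51879/2 ≈ -25940.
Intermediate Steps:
s(A) = 1/(5 + A) (s(A) = 1/(A + 5) = 1/(5 + A))
q(G) = sqrt(110 + G) (q(G) = sqrt(G + (92 + 18)) = sqrt(G + 110) = sqrt(110 + G))
(q(s(-1)) - 26376) + (11239 - 10813) = (sqrt(110 + 1/(5 - 1)) - 26376) + (11239 - 10813) = (sqrt(110 + 1/4) - 26376) + 426 = (sqrt(441/4) - 26376) + 426 = (21/2 - 26376) + 426 = -52731/2 + 426 = -51879/2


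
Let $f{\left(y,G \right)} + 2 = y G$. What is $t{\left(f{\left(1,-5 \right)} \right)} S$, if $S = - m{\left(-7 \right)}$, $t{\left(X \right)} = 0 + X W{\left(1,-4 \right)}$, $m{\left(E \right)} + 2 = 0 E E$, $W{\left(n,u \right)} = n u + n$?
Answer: $42$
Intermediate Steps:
$W{\left(n,u \right)} = n + n u$
$f{\left(y,G \right)} = -2 + G y$ ($f{\left(y,G \right)} = -2 + y G = -2 + G y$)
$m{\left(E \right)} = -2$ ($m{\left(E \right)} = -2 + 0 E E = -2 + 0 E = -2 + 0 = -2$)
$t{\left(X \right)} = - 3 X$ ($t{\left(X \right)} = 0 + X 1 \left(1 - 4\right) = 0 + X 1 \left(-3\right) = 0 + X \left(-3\right) = 0 - 3 X = - 3 X$)
$S = 2$ ($S = \left(-1\right) \left(-2\right) = 2$)
$t{\left(f{\left(1,-5 \right)} \right)} S = - 3 \left(-2 - 5\right) 2 = \left(-3\right) \left(-7\right) 2 = 21 \cdot 2 = 42$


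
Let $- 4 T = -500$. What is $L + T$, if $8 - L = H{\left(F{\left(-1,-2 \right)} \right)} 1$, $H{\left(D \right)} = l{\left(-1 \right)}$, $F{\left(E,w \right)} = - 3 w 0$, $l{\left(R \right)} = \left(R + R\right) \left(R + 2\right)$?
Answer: $135$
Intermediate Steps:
$l{\left(R \right)} = 2 R \left(2 + R\right)$
$T = 125$ ($T = \left(- \frac{1}{4}\right) \left(-500\right) = 125$)
$F{\left(E,w \right)} = 0$
$H{\left(D \right)} = -2$ ($H{\left(D \right)} = 2 \left(-1\right) \left(2 - 1\right) = 2 \left(-1\right) 1 = -2$)
$L = 10$ ($L = 8 - \left(-2\right) 1 = 8 - -2 = 8 + 2 = 10$)
$L + T = 10 + 125 = 135$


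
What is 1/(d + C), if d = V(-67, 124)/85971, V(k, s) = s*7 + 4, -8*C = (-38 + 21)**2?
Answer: -687768/24838643 ≈ -0.027689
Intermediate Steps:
C = -289/8 (C = -(-38 + 21)**2/8 = -1/8*(-17)**2 = -1/8*289 = -289/8 ≈ -36.125)
V(k, s) = 4 + 7*s (V(k, s) = 7*s + 4 = 4 + 7*s)
d = 872/85971 (d = (4 + 7*124)/85971 = (4 + 868)*(1/85971) = 872*(1/85971) = 872/85971 ≈ 0.010143)
1/(d + C) = 1/(872/85971 - 289/8) = 1/(-24838643/687768) = -687768/24838643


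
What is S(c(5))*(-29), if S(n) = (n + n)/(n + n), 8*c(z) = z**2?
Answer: -29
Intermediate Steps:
c(z) = z**2/8
S(n) = 1 (S(n) = (2*n)/((2*n)) = (2*n)*(1/(2*n)) = 1)
S(c(5))*(-29) = 1*(-29) = -29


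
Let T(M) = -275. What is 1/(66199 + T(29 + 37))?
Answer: 1/65924 ≈ 1.5169e-5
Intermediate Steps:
1/(66199 + T(29 + 37)) = 1/(66199 - 275) = 1/65924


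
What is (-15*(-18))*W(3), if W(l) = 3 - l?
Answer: 0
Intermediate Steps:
(-15*(-18))*W(3) = (-15*(-18))*(3 - 1*3) = 270*(3 - 3) = 270*0 = 0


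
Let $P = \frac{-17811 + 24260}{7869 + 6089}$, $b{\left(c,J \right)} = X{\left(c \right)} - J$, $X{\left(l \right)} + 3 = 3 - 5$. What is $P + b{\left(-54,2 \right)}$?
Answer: $- \frac{91257}{13958} \approx -6.538$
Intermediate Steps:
$X{\left(l \right)} = -5$ ($X{\left(l \right)} = -3 + \left(3 - 5\right) = -3 - 2 = -5$)
$b{\left(c,J \right)} = -5 - J$
$P = \frac{6449}{13958} \approx 0.46203$
$P + b{\left(-54,2 \right)} = \frac{6449}{13958} - 7 = - \frac{91257}{13958}$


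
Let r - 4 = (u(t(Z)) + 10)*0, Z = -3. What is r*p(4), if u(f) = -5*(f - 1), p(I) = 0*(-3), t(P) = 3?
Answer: 0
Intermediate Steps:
p(I) = 0
u(f) = 5 - 5*f (u(f) = -5*(-1 + f) = 5 - 5*f)
r = 4 (r = 4 + ((5 - 5*3) + 10)*0 = 4 + ((5 - 15) + 10)*0 = 4 + (-10 + 10)*0 = 4 + 0*0 = 4 + 0 = 4)
r*p(4) = 4*0 = 0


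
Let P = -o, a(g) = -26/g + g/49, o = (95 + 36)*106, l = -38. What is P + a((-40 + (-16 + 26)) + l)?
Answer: -23135751/1666 ≈ -13887.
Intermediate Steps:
o = 13886 (o = 131*106 = 13886)
a(g) = -26/g + g/49 (a(g) = -26/g + g*(1/49) = -26/g + g/49)
P = -13886 (P = -1*13886 = -13886)
P + a((-40 + (-16 + 26)) + l) = -13886 + (-26/((-40 + (-16 + 26)) - 38) + ((-40 + (-16 + 26)) - 38)/49) = -13886 + (-26/((-40 + 10) - 38) + ((-40 + 10) - 38)/49) = -13886 + (-26/(-30 - 38) + (-30 - 38)/49) = -13886 + (-26/(-68) + (1/49)*(-68)) = -13886 + (-26*(-1/68) - 68/49) = -13886 + (13/34 - 68/49) = -13886 - 1675/1666 = -23135751/1666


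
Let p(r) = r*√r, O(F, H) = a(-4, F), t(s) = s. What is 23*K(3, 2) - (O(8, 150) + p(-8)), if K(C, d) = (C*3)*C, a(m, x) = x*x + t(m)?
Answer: 561 + 16*I*√2 ≈ 561.0 + 22.627*I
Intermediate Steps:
a(m, x) = m + x² (a(m, x) = x*x + m = x² + m = m + x²)
O(F, H) = -4 + F²
p(r) = r^(3/2)
K(C, d) = 3*C² (K(C, d) = (3*C)*C = 3*C²)
23*K(3, 2) - (O(8, 150) + p(-8)) = 23*(3*3²) - ((-4 + 8²) + (-8)^(3/2)) = 23*(3*9) - ((-4 + 64) - 16*I*√2) = 23*27 - (60 - 16*I*√2) = 621 + (-60 + 16*I*√2) = 561 + 16*I*√2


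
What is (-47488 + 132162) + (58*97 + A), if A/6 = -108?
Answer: 89652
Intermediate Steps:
A = -648 (A = 6*(-108) = -648)
(-47488 + 132162) + (58*97 + A) = (-47488 + 132162) + (58*97 - 648) = 84674 + (5626 - 648) = 84674 + 4978 = 89652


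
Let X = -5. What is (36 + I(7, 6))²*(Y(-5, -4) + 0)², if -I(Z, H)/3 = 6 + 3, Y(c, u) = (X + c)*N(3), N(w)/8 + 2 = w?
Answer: 518400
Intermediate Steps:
N(w) = -16 + 8*w
Y(c, u) = -40 + 8*c (Y(c, u) = (-5 + c)*(-16 + 8*3) = (-5 + c)*(-16 + 24) = (-5 + c)*8 = -40 + 8*c)
I(Z, H) = -27 (I(Z, H) = -3*(6 + 3) = -3*9 = -27)
(36 + I(7, 6))²*(Y(-5, -4) + 0)² = (36 - 27)²*((-40 + 8*(-5)) + 0)² = 9²*((-40 - 40) + 0)² = 81*(-80 + 0)² = 81*(-80)² = 81*6400 = 518400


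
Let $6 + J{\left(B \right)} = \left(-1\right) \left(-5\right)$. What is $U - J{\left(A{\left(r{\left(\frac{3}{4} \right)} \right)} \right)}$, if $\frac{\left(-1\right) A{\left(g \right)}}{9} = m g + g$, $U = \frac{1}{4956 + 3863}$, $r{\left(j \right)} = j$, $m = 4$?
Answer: $\frac{8820}{8819} \approx 1.0001$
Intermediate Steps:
$U = \frac{1}{8819} \approx 0.00011339$
$A{\left(g \right)} = - 45 g$ ($A{\left(g \right)} = - 9 \left(4 g + g\right) = - 9 \cdot 5 g = - 45 g$)
$J{\left(B \right)} = -1$ ($J{\left(B \right)} = -6 - -5 = -6 + 5 = -1$)
$U - J{\left(A{\left(r{\left(\frac{3}{4} \right)} \right)} \right)} = \frac{1}{8819} - -1 = \frac{1}{8819} + 1 = \frac{8820}{8819}$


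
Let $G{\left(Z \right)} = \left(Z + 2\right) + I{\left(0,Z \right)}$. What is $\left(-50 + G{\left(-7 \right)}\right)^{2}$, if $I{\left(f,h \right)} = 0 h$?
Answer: $3025$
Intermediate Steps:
$I{\left(f,h \right)} = 0$
$G{\left(Z \right)} = 2 + Z$ ($G{\left(Z \right)} = \left(Z + 2\right) + 0 = \left(2 + Z\right) + 0 = 2 + Z$)
$\left(-50 + G{\left(-7 \right)}\right)^{2} = \left(-50 + \left(2 - 7\right)\right)^{2} = \left(-50 - 5\right)^{2} = \left(-55\right)^{2} = 3025$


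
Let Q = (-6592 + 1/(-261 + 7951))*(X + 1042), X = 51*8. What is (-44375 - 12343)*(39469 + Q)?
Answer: 415179037960092/769 ≈ 5.3989e+11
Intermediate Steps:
X = 408
Q = -7350409455/769 (Q = (-6592 + 1/(-261 + 7951))*(408 + 1042) = (-6592 + 1/7690)*1450 = -50692479/7690*1450 = -7350409455/769 ≈ -9.5584e+6)
(-44375 - 12343)*(39469 + Q) = (-44375 - 12343)*(39469 - 7350409455/769) = -56718*(-7320057794/769) = 415179037960092/769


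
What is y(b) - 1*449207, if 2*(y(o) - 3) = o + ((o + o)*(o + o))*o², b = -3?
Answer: -898087/2 ≈ -4.4904e+5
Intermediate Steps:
y(o) = 3 + o/2 + 2*o⁴ (y(o) = 3 + (o + ((o + o)*(o + o))*o²)/2 = 3 + (o + ((2*o)*(2*o))*o²)/2 = 3 + (o + (4*o²)*o²)/2 = 3 + (o + 4*o⁴)/2 = 3 + (o/2 + 2*o⁴) = 3 + o/2 + 2*o⁴)
y(b) - 1*449207 = (3 + (½)*(-3) + 2*(-3)⁴) - 1*449207 = (3 - 3/2 + 2*81) - 449207 = (3 - 3/2 + 162) - 449207 = 327/2 - 449207 = -898087/2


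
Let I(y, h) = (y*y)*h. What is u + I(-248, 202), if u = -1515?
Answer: 12422293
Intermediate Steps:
I(y, h) = h*y² (I(y, h) = y²*h = h*y²)
u + I(-248, 202) = -1515 + 202*(-248)² = -1515 + 202*61504 = -1515 + 12423808 = 12422293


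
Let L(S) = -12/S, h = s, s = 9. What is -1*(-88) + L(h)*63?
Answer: 4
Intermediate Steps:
h = 9
-1*(-88) + L(h)*63 = -1*(-88) - 12/9*63 = 88 - 12*1/9*63 = 88 - 4/3*63 = 88 - 84 = 4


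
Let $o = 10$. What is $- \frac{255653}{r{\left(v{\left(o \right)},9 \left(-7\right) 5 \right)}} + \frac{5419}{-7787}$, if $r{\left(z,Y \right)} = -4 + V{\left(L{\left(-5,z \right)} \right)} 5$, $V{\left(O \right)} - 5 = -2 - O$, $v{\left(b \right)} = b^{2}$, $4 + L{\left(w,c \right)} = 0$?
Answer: $- \frac{1990937900}{241397} \approx -8247.6$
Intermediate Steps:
$L{\left(w,c \right)} = -4$ ($L{\left(w,c \right)} = -4 + 0 = -4$)
$V{\left(O \right)} = 3 - O$ ($V{\left(O \right)} = 5 - \left(2 + O\right) = 3 - O$)
$r{\left(z,Y \right)} = 31$ ($r{\left(z,Y \right)} = -4 + \left(3 - -4\right) 5 = -4 + \left(3 + 4\right) 5 = -4 + 7 \cdot 5 = -4 + 35 = 31$)
$- \frac{255653}{r{\left(v{\left(o \right)},9 \left(-7\right) 5 \right)}} + \frac{5419}{-7787} = - \frac{255653}{31} + \frac{5419}{-7787} = \left(-255653\right) \frac{1}{31} + 5419 \left(- \frac{1}{7787}\right) = - \frac{255653}{31} - \frac{5419}{7787} = - \frac{1990937900}{241397}$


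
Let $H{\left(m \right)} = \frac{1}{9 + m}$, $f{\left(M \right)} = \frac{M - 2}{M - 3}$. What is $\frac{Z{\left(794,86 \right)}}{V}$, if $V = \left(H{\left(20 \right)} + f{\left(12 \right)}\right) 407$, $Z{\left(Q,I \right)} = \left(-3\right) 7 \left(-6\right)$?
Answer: $\frac{32886}{121693} \approx 0.27024$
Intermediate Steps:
$f{\left(M \right)} = \frac{-2 + M}{-3 + M}$
$Z{\left(Q,I \right)} = 126$ ($Z{\left(Q,I \right)} = \left(-21\right) \left(-6\right) = 126$)
$V = \frac{121693}{261}$ ($V = \left(\frac{1}{9 + 20} + \frac{-2 + 12}{-3 + 12}\right) 407 = \left(\frac{1}{29} + \frac{1}{9} \cdot 10\right) 407 = \left(\frac{1}{29} + \frac{10}{9}\right) 407 = \frac{299}{261} \cdot 407 = \frac{121693}{261} \approx 466.26$)
$\frac{Z{\left(794,86 \right)}}{V} = \frac{126}{\frac{121693}{261}} = 126 \cdot \frac{261}{121693} = \frac{32886}{121693}$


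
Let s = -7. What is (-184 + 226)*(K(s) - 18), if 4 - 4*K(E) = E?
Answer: -1281/2 ≈ -640.50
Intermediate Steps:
K(E) = 1 - E/4
(-184 + 226)*(K(s) - 18) = (-184 + 226)*((1 - ¼*(-7)) - 18) = 42*((1 + 7/4) - 18) = 42*(11/4 - 18) = 42*(-61/4) = -1281/2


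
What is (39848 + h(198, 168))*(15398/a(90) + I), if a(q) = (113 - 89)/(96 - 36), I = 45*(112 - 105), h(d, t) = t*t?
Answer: 2641874320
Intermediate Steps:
h(d, t) = t²
I = 315 (I = 45*7 = 315)
a(q) = ⅖ (a(q) = 24/60 = 24*(1/60) = ⅖)
(39848 + h(198, 168))*(15398/a(90) + I) = (39848 + 168²)*(15398/(⅖) + 315) = (39848 + 28224)*(15398*(5/2) + 315) = 68072*(38495 + 315) = 68072*38810 = 2641874320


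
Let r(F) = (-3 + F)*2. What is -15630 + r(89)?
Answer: -15458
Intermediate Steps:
r(F) = -6 + 2*F
-15630 + r(89) = -15630 + (-6 + 2*89) = -15630 + (-6 + 178) = -15630 + 172 = -15458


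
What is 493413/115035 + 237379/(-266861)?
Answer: 34788597776/10232785045 ≈ 3.3997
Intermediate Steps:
493413/115035 + 237379/(-266861) = 493413*(1/115035) + 237379*(-1/266861) = 164471/38345 - 237379/266861 = 34788597776/10232785045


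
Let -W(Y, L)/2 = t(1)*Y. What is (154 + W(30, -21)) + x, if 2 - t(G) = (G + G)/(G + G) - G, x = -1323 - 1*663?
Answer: -1952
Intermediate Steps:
x = -1986 (x = -1323 - 663 = -1986)
t(G) = 1 + G (t(G) = 2 - ((G + G)/(G + G) - G) = 2 - ((2*G)/((2*G)) - G) = 2 - ((2*G)*(1/(2*G)) - G) = 2 - (1 - G) = 2 + (-1 + G) = 1 + G)
W(Y, L) = -4*Y (W(Y, L) = -2*(1 + 1)*Y = -4*Y)
(154 + W(30, -21)) + x = (154 - 4*30) - 1986 = (154 - 120) - 1986 = 34 - 1986 = -1952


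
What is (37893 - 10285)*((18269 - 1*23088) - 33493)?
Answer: -1057717696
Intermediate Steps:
(37893 - 10285)*((18269 - 1*23088) - 33493) = 27608*((18269 - 23088) - 33493) = 27608*(-4819 - 33493) = 27608*(-38312) = -1057717696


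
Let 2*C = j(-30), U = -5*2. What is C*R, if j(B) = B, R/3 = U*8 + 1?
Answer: 3555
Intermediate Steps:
U = -10
R = -237 (R = 3*(-10*8 + 1) = 3*(-80 + 1) = 3*(-79) = -237)
C = -15 (C = (½)*(-30) = -15)
C*R = -15*(-237) = 3555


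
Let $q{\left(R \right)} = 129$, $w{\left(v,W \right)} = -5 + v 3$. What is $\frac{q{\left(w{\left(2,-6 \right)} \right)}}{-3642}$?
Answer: $- \frac{43}{1214} \approx -0.03542$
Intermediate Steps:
$w{\left(v,W \right)} = -5 + 3 v$
$\frac{q{\left(w{\left(2,-6 \right)} \right)}}{-3642} = \frac{129}{-3642} = 129 \left(- \frac{1}{3642}\right) = - \frac{43}{1214}$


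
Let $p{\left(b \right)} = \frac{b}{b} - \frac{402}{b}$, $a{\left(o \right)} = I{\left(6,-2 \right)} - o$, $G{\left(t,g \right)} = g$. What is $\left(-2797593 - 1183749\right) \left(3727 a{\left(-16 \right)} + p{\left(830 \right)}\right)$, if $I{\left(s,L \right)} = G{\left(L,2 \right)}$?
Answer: $- \frac{110844160413168}{415} \approx -2.6709 \cdot 10^{11}$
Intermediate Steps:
$I{\left(s,L \right)} = 2$
$a{\left(o \right)} = 2 - o$
$p{\left(b \right)} = 1 - \frac{402}{b}$
$\left(-2797593 - 1183749\right) \left(3727 a{\left(-16 \right)} + p{\left(830 \right)}\right) = \left(-2797593 - 1183749\right) \left(3727 \left(2 - -16\right) + \frac{-402 + 830}{830}\right) = - 3981342 \left(3727 \left(2 + 16\right) + \frac{1}{830} \cdot 428\right) = - 3981342 \left(3727 \cdot 18 + \frac{214}{415}\right) = - 3981342 \left(67086 + \frac{214}{415}\right) = \left(-3981342\right) \frac{27840904}{415} = - \frac{110844160413168}{415}$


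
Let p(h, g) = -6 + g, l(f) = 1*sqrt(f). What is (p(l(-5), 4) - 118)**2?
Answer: 14400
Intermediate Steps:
l(f) = sqrt(f)
(p(l(-5), 4) - 118)**2 = ((-6 + 4) - 118)**2 = (-2 - 118)**2 = (-120)**2 = 14400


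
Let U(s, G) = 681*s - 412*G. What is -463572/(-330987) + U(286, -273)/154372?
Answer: 28875940773/8515854194 ≈ 3.3908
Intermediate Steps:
U(s, G) = -412*G + 681*s
-463572/(-330987) + U(286, -273)/154372 = -463572/(-330987) + (-412*(-273) + 681*286)/154372 = -463572*(-1/330987) + (112476 + 194766)*(1/154372) = 154524/110329 + 307242*(1/154372) = 154524/110329 + 153621/77186 = 28875940773/8515854194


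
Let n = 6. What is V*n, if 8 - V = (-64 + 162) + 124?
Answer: -1284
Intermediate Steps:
V = -214 (V = 8 - ((-64 + 162) + 124) = 8 - (98 + 124) = 8 - 1*222 = 8 - 222 = -214)
V*n = -214*6 = -1284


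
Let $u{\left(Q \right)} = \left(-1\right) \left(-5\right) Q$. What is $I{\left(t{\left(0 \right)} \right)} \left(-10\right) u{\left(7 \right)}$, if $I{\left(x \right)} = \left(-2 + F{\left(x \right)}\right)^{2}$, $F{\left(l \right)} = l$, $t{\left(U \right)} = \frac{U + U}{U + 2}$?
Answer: $-1400$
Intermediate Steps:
$t{\left(U \right)} = \frac{2 U}{2 + U}$
$u{\left(Q \right)} = 5 Q$
$I{\left(x \right)} = \left(-2 + x\right)^{2}$
$I{\left(t{\left(0 \right)} \right)} \left(-10\right) u{\left(7 \right)} = \left(-2 + 2 \cdot 0 \frac{1}{2 + 0}\right)^{2} \left(-10\right) 5 \cdot 7 = \left(-2 + 2 \cdot 0 \cdot \frac{1}{2}\right)^{2} \left(-10\right) 35 = \left(-2 + 0\right)^{2} \left(-10\right) 35 = \left(-2\right)^{2} \left(-10\right) 35 = 4 \left(-10\right) 35 = \left(-40\right) 35 = -1400$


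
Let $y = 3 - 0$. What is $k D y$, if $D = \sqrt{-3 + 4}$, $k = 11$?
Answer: $33$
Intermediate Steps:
$y = 3$ ($y = 3 + 0 = 3$)
$D = 1$ ($D = \sqrt{1} = 1$)
$k D y = 11 \cdot 1 \cdot 3 = 11 \cdot 3 = 33$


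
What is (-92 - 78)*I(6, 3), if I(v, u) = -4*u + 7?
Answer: 850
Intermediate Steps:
I(v, u) = 7 - 4*u
(-92 - 78)*I(6, 3) = (-92 - 78)*(7 - 4*3) = -170*(7 - 12) = -170*(-5) = 850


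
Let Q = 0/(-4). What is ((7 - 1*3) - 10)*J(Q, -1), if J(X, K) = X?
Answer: 0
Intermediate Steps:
Q = 0 (Q = 0*(-¼) = 0)
((7 - 1*3) - 10)*J(Q, -1) = ((7 - 1*3) - 10)*0 = ((7 - 3) - 10)*0 = (4 - 10)*0 = -6*0 = 0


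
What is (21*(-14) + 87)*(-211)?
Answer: 43677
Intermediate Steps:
(21*(-14) + 87)*(-211) = (-294 + 87)*(-211) = -207*(-211) = 43677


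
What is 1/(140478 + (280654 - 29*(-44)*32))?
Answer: 1/461964 ≈ 2.1647e-6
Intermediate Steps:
1/(140478 + (280654 - 29*(-44)*32)) = 1/(140478 + (280654 - (-1276)*32)) = 1/(140478 + (280654 - 1*(-40832))) = 1/(140478 + (280654 + 40832)) = 1/(140478 + 321486) = 1/461964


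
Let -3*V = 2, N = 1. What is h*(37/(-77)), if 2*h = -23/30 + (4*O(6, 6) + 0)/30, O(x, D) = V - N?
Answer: 3293/13860 ≈ 0.23759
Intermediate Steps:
V = -2/3 (V = -1/3*2 = -2/3 ≈ -0.66667)
O(x, D) = -5/3 (O(x, D) = -2/3 - 1*1 = -2/3 - 1 = -5/3)
h = -89/180 (h = (-23/30 + (4*(-5/3) + 0)/30)/2 = (-23*1/30 + (-20/3 + 0)*(1/30))/2 = (-23/30 - 20/3*1/30)/2 = (-23/30 - 2/9)/2 = (1/2)*(-89/90) = -89/180 ≈ -0.49444)
h*(37/(-77)) = -3293/(180*(-77)) = -3293*(-1)/(180*77) = -89/180*(-37/77) = 3293/13860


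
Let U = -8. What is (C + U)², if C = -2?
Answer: 100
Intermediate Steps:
(C + U)² = (-2 - 8)² = (-10)² = 100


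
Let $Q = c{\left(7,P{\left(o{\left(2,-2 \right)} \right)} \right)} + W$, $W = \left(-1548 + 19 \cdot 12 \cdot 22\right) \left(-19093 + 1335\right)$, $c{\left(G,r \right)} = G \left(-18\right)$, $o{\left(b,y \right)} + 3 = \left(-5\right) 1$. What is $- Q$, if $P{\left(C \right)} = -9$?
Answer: $61584870$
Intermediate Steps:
$o{\left(b,y \right)} = -8$ ($o{\left(b,y \right)} = -3 - 5 = -8$)
$c{\left(G,r \right)} = - 18 G$
$W = -61584744$ ($W = \left(-1548 + 228 \cdot 22\right) \left(-17758\right) = \left(-1548 + 5016\right) \left(-17758\right) = 3468 \left(-17758\right) = -61584744$)
$Q = -61584870$ ($Q = \left(-18\right) 7 - 61584744 = -126 - 61584744 = -61584870$)
$- Q = \left(-1\right) \left(-61584870\right) = 61584870$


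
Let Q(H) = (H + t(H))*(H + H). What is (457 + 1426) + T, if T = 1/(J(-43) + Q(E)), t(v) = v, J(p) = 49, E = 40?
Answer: 12143468/6449 ≈ 1883.0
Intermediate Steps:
Q(H) = 4*H² (Q(H) = (H + H)*(H + H) = (2*H)*(2*H) = 4*H²)
T = 1/6449 (T = 1/(49 + 4*40²) = 1/(49 + 4*1600) = 1/(49 + 6400) = 1/6449 ≈ 0.00015506)
(457 + 1426) + T = (457 + 1426) + 1/6449 = 1883 + 1/6449 = 12143468/6449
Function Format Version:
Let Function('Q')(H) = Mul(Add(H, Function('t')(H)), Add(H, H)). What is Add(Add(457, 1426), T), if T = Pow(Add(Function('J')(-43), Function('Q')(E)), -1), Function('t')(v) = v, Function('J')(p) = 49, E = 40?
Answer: Rational(12143468, 6449) ≈ 1883.0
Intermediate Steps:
Function('Q')(H) = Mul(4, Pow(H, 2)) (Function('Q')(H) = Mul(Add(H, H), Add(H, H)) = Mul(Mul(2, H), Mul(2, H)) = Mul(4, Pow(H, 2)))
T = Rational(1, 6449) (T = Pow(Add(49, Mul(4, Pow(40, 2))), -1) = Pow(Add(49, Mul(4, 1600)), -1) = Pow(Add(49, 6400), -1) = Pow(6449, -1) = Rational(1, 6449) ≈ 0.00015506)
Add(Add(457, 1426), T) = Add(Add(457, 1426), Rational(1, 6449)) = Add(1883, Rational(1, 6449)) = Rational(12143468, 6449)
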